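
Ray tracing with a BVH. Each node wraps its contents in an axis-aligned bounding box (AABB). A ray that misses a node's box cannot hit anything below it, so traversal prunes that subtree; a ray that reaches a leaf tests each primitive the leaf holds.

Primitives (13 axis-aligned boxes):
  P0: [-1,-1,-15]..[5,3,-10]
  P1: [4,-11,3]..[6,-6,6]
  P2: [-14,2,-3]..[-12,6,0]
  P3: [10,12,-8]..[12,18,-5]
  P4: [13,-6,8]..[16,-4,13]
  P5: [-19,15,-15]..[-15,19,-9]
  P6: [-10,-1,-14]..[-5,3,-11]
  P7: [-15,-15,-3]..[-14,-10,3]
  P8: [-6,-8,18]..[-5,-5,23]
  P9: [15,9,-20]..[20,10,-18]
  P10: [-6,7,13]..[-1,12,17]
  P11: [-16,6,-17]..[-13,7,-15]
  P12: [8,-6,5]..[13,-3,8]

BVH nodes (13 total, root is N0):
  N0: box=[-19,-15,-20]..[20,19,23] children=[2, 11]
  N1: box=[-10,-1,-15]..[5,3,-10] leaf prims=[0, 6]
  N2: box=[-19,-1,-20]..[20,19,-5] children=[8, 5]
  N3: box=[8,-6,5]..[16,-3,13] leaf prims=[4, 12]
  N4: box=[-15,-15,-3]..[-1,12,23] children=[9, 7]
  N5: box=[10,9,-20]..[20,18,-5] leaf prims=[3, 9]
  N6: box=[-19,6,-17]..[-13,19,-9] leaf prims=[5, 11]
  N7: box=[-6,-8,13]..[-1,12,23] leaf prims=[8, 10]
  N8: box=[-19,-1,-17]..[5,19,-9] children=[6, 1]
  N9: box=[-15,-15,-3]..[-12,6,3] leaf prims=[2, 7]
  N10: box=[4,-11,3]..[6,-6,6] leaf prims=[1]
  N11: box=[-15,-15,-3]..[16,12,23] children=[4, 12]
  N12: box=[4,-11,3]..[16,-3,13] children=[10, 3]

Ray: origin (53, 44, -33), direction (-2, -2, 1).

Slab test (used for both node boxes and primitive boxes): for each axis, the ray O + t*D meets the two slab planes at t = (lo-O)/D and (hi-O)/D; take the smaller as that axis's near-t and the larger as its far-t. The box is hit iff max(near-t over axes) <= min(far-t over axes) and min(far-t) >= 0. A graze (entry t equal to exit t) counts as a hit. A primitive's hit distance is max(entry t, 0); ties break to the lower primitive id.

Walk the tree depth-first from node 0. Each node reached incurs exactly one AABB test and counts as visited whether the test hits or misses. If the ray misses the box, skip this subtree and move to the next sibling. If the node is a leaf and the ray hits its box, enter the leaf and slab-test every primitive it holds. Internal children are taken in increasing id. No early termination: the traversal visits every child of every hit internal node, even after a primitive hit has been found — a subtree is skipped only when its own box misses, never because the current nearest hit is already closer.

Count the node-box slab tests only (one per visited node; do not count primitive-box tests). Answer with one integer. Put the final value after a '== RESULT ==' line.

Trace the traversal:
N0 x:[33/2,36] y:[25/2,59/2] z:[13,56] -> hit [33/2,59/2], descend [2, 11]
  N2 x:[33/2,36] y:[25/2,45/2] z:[13,28] -> hit [33/2,45/2], descend [5, 8]
    N5 x:[33/2,43/2] y:[13,35/2] z:[13,28] -> hit [33/2,35/2] leaf, test {P3(miss), P9(miss)}
    N8 x:[24,36] y:[25/2,45/2] z:[16,24] -> miss, prune
  N11 x:[37/2,34] y:[16,59/2] z:[30,56] -> miss, prune

order=[0, 2, 5, 8, 11]  |boxes|=5  |leaves|=1  hit=miss

== RESULT ==
5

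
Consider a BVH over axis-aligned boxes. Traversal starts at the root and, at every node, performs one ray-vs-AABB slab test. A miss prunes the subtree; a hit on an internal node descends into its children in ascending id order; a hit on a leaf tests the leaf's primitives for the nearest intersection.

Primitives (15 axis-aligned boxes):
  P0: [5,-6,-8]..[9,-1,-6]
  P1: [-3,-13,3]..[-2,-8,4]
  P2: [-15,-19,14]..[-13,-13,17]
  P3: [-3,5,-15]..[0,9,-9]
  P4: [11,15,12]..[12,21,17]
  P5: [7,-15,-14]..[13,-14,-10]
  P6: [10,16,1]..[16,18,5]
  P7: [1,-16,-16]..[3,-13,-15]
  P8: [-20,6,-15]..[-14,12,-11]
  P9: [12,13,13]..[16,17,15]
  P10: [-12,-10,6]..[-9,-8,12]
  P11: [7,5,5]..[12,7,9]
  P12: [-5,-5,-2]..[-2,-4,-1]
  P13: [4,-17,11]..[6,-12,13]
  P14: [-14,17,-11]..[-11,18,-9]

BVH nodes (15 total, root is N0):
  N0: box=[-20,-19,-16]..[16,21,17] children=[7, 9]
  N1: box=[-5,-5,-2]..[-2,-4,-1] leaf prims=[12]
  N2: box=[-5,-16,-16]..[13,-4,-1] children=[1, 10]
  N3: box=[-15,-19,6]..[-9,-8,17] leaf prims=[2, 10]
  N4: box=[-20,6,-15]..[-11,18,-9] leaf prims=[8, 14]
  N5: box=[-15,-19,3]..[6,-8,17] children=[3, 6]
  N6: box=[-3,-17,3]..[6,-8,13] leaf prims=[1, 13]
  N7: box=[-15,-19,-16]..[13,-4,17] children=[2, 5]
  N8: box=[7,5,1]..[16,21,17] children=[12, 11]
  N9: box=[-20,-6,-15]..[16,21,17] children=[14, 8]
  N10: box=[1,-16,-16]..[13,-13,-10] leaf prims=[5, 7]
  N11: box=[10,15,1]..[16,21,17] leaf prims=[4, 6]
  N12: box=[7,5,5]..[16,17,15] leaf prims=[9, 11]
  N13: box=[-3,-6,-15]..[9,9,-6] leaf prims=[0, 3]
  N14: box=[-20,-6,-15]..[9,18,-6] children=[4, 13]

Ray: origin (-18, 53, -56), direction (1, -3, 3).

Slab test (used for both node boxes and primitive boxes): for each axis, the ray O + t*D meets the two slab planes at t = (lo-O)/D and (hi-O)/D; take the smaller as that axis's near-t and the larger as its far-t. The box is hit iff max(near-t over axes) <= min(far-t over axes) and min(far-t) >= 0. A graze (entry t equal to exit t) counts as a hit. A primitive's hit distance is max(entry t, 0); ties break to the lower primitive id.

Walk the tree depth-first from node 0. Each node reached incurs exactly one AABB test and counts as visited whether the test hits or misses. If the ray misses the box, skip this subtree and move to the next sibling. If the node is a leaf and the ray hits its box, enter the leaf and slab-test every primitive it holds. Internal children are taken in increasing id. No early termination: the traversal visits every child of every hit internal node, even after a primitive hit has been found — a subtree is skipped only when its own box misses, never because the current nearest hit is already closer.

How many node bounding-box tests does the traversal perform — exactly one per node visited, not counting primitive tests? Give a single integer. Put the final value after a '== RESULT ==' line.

Trace the traversal:
N0 x:[-2,34] y:[32/3,24] z:[40/3,73/3] -> hit [40/3,24], descend [7, 9]
  N7 x:[3,31] y:[19,24] z:[40/3,73/3] -> hit [19,24], descend [2, 5]
    N2 x:[13,31] y:[19,23] z:[40/3,55/3] -> miss, prune
    N5 x:[3,24] y:[61/3,24] z:[59/3,73/3] -> hit [61/3,24], descend [3, 6]
      N3 x:[3,9] y:[61/3,24] z:[62/3,73/3] -> miss, prune
      N6 x:[15,24] y:[61/3,70/3] z:[59/3,23] -> hit [61/3,23] leaf, test {P1(miss), P13@t=67/3}
  N9 x:[-2,34] y:[32/3,59/3] z:[41/3,73/3] -> hit [41/3,59/3], descend [8, 14]
    N8 x:[25,34] y:[32/3,16] z:[19,73/3] -> miss, prune
    N14 x:[-2,27] y:[35/3,59/3] z:[41/3,50/3] -> hit [41/3,50/3], descend [4, 13]
      N4 x:[-2,7] y:[35/3,47/3] z:[41/3,47/3] -> miss, prune
      N13 x:[15,27] y:[44/3,59/3] z:[41/3,50/3] -> hit [15,50/3] leaf, test {P0(miss), P3@t=15}

Summary -> nodes [0, 7, 2, 5, 3, 6, 9, 8, 14, 4, 13]; box-tests=11; leaf-entries=2; first=P3

== RESULT ==
11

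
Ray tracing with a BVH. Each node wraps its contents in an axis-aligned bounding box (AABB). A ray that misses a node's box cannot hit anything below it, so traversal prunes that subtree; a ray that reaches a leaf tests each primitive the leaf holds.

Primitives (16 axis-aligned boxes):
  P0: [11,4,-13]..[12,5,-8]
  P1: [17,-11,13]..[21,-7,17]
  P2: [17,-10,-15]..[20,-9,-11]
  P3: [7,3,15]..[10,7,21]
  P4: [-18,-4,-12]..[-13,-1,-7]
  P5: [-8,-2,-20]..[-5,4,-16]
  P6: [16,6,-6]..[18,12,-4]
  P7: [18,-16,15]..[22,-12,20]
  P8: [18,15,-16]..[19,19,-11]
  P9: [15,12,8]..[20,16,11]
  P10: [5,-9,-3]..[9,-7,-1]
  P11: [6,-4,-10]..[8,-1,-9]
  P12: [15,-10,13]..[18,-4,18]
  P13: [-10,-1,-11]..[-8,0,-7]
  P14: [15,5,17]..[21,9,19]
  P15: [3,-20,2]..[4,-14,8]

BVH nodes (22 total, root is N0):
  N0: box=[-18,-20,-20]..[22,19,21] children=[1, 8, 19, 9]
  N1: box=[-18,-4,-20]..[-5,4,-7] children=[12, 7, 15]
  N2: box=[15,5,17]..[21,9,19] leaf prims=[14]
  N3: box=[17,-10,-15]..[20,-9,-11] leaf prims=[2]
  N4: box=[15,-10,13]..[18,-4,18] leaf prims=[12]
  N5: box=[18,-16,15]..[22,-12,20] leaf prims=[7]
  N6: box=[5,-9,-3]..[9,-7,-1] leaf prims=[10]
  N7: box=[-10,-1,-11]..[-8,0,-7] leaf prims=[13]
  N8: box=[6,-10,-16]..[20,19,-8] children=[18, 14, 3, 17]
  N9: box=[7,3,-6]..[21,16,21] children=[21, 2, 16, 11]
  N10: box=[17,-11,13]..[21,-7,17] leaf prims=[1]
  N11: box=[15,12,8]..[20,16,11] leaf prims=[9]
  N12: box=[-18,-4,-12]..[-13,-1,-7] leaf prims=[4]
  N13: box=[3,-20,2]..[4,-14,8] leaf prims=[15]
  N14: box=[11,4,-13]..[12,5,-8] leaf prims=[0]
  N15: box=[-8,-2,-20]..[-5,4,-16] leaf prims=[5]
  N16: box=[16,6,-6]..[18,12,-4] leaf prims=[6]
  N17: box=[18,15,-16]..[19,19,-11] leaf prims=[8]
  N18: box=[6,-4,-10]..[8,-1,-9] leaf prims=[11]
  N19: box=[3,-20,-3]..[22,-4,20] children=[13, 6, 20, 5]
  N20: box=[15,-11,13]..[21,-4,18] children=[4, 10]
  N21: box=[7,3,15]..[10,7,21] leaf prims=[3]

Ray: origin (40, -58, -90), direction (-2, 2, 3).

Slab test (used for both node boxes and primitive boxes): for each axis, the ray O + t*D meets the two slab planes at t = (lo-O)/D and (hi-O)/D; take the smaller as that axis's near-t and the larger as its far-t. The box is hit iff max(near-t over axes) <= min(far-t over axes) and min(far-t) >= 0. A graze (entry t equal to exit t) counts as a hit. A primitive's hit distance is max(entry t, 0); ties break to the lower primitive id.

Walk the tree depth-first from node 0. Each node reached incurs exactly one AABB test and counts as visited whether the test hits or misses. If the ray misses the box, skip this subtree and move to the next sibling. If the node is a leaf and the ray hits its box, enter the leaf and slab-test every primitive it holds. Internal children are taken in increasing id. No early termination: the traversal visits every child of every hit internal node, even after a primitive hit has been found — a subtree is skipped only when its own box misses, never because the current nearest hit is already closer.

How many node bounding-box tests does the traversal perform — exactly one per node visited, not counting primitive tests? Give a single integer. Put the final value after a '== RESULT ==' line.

Traverse from the root:
N0 x:[9,29] y:[19,77/2] z:[70/3,37] -> hit [70/3,29], descend [1, 8, 9, 19]
  N1 x:[45/2,29] y:[27,31] z:[70/3,83/3] -> hit [27,83/3], descend [7, 12, 15]
    N7 x:[24,25] y:[57/2,29] z:[79/3,83/3] -> miss, prune
    N12 x:[53/2,29] y:[27,57/2] z:[26,83/3] -> hit [27,83/3] leaf, test {P4@t=27}
    N15 x:[45/2,24] y:[28,31] z:[70/3,74/3] -> miss, prune
  N8 x:[10,17] y:[24,77/2] z:[74/3,82/3] -> miss, prune
  N9 x:[19/2,33/2] y:[61/2,37] z:[28,37] -> miss, prune
  N19 x:[9,37/2] y:[19,27] z:[29,110/3] -> miss, prune

8 AABB tests over nodes [0, 1, 7, 12, 15, 8, 9, 19]; 1 leaf entered; closest P4.

== RESULT ==
8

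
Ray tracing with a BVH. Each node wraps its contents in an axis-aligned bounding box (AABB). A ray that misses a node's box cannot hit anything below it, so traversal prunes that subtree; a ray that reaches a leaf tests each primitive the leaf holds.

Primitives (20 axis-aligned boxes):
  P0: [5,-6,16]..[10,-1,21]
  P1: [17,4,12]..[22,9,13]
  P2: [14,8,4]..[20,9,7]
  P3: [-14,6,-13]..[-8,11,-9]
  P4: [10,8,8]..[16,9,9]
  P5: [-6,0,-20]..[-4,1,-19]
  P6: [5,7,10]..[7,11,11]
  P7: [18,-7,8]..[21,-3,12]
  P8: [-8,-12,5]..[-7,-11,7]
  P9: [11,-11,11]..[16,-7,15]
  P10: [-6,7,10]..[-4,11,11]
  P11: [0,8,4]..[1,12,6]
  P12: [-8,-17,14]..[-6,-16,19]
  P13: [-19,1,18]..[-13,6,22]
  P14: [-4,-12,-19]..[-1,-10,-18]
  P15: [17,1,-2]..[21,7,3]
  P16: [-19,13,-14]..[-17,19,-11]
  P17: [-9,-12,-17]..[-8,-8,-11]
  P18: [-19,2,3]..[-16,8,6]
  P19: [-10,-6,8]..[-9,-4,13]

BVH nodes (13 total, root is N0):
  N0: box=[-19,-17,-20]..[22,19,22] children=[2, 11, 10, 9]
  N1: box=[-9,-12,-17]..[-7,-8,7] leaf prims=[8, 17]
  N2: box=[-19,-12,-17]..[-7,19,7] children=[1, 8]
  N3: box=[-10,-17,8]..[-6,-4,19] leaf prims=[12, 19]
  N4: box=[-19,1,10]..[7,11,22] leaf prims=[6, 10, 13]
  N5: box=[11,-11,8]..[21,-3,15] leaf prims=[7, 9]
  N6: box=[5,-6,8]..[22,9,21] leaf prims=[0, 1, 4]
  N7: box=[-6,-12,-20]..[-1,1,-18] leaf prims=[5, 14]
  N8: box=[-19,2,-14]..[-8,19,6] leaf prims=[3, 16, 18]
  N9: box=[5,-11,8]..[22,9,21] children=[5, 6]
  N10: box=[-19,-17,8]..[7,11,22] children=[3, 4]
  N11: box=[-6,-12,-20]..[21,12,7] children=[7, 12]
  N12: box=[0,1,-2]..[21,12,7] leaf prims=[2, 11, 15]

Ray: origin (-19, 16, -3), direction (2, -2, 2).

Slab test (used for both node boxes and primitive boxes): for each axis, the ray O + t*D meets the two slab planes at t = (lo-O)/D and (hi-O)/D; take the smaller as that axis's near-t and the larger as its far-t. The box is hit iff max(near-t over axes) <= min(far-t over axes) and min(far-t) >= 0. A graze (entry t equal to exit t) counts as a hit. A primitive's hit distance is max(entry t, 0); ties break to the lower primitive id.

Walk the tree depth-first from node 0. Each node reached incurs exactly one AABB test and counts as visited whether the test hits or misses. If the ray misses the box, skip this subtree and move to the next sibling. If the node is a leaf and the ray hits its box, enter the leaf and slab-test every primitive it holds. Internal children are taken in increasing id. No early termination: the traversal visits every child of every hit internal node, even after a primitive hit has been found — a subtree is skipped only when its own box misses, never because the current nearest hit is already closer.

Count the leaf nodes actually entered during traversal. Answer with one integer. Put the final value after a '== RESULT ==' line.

Traverse from the root:
N0 x:[0,41/2] y:[-3/2,33/2] z:[-17/2,25/2] -> hit [0,25/2], descend [2, 9, 10, 11]
  N2 x:[0,6] y:[-3/2,14] z:[-7,5] -> hit [0,5], descend [1, 8]
    N1 x:[5,6] y:[12,14] z:[-7,5] -> miss, prune
    N8 x:[0,11/2] y:[-3/2,7] z:[-11/2,9/2] -> hit [0,9/2] leaf, test {P3(miss), P16(miss), P18(miss)}
  N9 x:[12,41/2] y:[7/2,27/2] z:[11/2,12] -> hit [12,12], descend [5, 6]
    N5 x:[15,20] y:[19/2,27/2] z:[11/2,9] -> miss, prune
    N6 x:[12,41/2] y:[7/2,11] z:[11/2,12] -> miss, prune
  N10 x:[0,13] y:[5/2,33/2] z:[11/2,25/2] -> hit [11/2,25/2], descend [3, 4]
    N3 x:[9/2,13/2] y:[10,33/2] z:[11/2,11] -> miss, prune
    N4 x:[0,13] y:[5/2,15/2] z:[13/2,25/2] -> hit [13/2,15/2] leaf, test {P6(miss), P10(miss), P13(miss)}
  N11 x:[13/2,20] y:[2,14] z:[-17/2,5] -> miss, prune

11 AABB tests over nodes [0, 2, 1, 8, 9, 5, 6, 10, 3, 4, 11]; 2 leaves entered; closest miss.

== RESULT ==
2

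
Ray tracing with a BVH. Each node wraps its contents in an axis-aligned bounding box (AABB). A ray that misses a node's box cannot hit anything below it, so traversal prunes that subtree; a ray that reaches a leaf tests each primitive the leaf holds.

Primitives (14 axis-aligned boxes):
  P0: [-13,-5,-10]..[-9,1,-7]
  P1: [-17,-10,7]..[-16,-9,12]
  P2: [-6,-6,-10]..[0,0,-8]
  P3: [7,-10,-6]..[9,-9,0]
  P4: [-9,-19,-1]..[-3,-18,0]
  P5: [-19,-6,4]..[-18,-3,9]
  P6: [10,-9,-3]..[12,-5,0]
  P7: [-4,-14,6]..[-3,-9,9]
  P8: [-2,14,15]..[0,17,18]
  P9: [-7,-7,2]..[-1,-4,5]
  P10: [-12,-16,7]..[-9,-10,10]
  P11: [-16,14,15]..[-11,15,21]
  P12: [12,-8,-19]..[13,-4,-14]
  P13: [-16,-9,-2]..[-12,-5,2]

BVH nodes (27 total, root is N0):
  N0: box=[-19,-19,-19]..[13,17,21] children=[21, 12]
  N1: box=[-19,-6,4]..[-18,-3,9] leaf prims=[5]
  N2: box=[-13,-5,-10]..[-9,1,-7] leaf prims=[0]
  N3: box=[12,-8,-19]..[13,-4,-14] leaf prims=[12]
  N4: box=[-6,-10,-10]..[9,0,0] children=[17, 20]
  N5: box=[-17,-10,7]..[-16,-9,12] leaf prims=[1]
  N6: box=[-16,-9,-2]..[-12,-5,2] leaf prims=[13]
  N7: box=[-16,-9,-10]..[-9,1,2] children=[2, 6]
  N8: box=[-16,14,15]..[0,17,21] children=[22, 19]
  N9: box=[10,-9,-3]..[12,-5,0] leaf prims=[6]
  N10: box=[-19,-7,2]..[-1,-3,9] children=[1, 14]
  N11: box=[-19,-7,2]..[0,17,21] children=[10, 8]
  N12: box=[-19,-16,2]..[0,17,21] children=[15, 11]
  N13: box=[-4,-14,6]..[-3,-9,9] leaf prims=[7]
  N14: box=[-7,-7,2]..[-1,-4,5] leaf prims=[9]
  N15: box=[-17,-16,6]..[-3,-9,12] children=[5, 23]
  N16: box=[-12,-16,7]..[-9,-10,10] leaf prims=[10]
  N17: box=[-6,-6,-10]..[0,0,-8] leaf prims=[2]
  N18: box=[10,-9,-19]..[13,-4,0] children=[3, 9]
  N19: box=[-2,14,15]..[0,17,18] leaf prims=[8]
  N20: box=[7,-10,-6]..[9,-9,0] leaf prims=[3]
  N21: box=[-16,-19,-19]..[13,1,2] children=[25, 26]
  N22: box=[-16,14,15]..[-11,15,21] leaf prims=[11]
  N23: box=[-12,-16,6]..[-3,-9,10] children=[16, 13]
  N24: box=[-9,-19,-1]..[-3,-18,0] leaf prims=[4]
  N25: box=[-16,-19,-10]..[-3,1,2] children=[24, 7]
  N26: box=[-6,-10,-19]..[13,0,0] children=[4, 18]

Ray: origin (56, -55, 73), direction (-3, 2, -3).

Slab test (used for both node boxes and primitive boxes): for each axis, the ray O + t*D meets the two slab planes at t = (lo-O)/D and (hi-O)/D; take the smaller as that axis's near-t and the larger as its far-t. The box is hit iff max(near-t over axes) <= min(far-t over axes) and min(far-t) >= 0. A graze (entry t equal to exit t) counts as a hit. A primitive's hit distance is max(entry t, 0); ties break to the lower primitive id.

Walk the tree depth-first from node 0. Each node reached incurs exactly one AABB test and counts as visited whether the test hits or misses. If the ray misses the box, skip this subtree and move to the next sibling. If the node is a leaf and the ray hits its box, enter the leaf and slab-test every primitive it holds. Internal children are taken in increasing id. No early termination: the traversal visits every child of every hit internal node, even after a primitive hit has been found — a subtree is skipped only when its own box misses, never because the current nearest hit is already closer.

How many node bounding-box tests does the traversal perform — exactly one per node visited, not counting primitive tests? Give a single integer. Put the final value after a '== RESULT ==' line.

Trace the traversal:
N0 x:[43/3,25] y:[18,36] z:[52/3,92/3] -> hit [18,25], descend [12, 21]
  N12 x:[56/3,25] y:[39/2,36] z:[52/3,71/3] -> hit [39/2,71/3], descend [11, 15]
    N11 x:[56/3,25] y:[24,36] z:[52/3,71/3] -> miss, prune
    N15 x:[59/3,73/3] y:[39/2,23] z:[61/3,67/3] -> hit [61/3,67/3], descend [5, 23]
      N5 x:[24,73/3] y:[45/2,23] z:[61/3,22] -> miss, prune
      N23 x:[59/3,68/3] y:[39/2,23] z:[21,67/3] -> hit [21,67/3], descend [13, 16]
        N13 x:[59/3,20] y:[41/2,23] z:[64/3,67/3] -> miss, prune
        N16 x:[65/3,68/3] y:[39/2,45/2] z:[21,22] -> hit [65/3,22] leaf, test {P10@t=65/3}
  N21 x:[43/3,24] y:[18,28] z:[71/3,92/3] -> hit [71/3,24], descend [25, 26]
    N25 x:[59/3,24] y:[18,28] z:[71/3,83/3] -> hit [71/3,24], descend [7, 24]
      N7 x:[65/3,24] y:[23,28] z:[71/3,83/3] -> hit [71/3,24], descend [2, 6]
        N2 x:[65/3,23] y:[25,28] z:[80/3,83/3] -> miss, prune
        N6 x:[68/3,24] y:[23,25] z:[71/3,25] -> hit [71/3,24] leaf, test {P13@t=71/3}
      N24 x:[59/3,65/3] y:[18,37/2] z:[73/3,74/3] -> miss, prune
    N26 x:[43/3,62/3] y:[45/2,55/2] z:[73/3,92/3] -> miss, prune

15 AABB tests over nodes [0, 12, 11, 15, 5, 23, 13, 16, 21, 25, 7, 2, 6, 24, 26]; 2 leaves entered; closest P10.

== RESULT ==
15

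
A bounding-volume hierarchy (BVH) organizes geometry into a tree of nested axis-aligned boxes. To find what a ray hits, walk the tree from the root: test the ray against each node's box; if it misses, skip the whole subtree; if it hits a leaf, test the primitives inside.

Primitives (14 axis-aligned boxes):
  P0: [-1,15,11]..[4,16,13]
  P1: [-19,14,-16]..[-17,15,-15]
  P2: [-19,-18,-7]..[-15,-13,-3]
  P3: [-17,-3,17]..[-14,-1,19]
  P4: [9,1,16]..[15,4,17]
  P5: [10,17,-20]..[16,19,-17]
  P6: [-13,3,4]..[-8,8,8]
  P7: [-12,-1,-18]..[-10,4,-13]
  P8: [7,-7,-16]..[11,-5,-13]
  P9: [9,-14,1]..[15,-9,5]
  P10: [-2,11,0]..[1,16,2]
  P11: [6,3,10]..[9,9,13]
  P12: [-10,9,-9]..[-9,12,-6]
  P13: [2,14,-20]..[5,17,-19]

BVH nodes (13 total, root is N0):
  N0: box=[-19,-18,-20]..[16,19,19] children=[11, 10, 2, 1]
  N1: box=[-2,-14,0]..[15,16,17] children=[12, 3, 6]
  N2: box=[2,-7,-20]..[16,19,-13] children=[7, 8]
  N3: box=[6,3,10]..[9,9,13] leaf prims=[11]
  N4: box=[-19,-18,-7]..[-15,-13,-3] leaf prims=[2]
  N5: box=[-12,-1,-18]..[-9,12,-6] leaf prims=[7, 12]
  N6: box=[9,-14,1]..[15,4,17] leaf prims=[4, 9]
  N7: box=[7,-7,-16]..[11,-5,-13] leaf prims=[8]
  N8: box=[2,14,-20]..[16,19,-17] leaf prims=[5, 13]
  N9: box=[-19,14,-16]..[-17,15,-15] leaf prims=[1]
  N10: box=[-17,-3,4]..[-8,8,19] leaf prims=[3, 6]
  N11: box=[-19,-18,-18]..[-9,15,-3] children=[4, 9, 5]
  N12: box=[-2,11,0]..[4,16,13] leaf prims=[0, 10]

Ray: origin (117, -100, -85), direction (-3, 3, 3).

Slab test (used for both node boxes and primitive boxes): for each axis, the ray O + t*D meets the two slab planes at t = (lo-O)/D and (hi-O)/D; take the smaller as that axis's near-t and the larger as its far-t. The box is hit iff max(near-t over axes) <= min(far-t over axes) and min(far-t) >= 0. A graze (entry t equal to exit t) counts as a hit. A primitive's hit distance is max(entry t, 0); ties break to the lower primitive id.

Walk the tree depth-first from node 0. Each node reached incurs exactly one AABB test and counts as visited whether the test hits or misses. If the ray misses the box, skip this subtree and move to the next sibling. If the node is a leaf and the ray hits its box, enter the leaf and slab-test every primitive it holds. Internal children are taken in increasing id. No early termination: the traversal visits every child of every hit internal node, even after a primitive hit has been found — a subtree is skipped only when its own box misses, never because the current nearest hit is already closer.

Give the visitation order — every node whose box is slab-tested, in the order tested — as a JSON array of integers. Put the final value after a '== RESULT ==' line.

Trace the traversal:
N0 x:[101/3,136/3] y:[82/3,119/3] z:[65/3,104/3] -> hit [101/3,104/3], descend [1, 2, 10, 11]
  N1 x:[34,119/3] y:[86/3,116/3] z:[85/3,34] -> hit [34,34], descend [3, 6, 12]
    N3 x:[36,37] y:[103/3,109/3] z:[95/3,98/3] -> miss, prune
    N6 x:[34,36] y:[86/3,104/3] z:[86/3,34] -> hit [34,34] leaf, test {P4@t=34, P9(miss)}
    N12 x:[113/3,119/3] y:[37,116/3] z:[85/3,98/3] -> miss, prune
  N2 x:[101/3,115/3] y:[31,119/3] z:[65/3,24] -> miss, prune
  N10 x:[125/3,134/3] y:[97/3,36] z:[89/3,104/3] -> miss, prune
  N11 x:[42,136/3] y:[82/3,115/3] z:[67/3,82/3] -> miss, prune

Summary -> nodes [0, 1, 3, 6, 12, 2, 10, 11]; box-tests=8; leaf-entries=1; first=P4

== RESULT ==
[0, 1, 3, 6, 12, 2, 10, 11]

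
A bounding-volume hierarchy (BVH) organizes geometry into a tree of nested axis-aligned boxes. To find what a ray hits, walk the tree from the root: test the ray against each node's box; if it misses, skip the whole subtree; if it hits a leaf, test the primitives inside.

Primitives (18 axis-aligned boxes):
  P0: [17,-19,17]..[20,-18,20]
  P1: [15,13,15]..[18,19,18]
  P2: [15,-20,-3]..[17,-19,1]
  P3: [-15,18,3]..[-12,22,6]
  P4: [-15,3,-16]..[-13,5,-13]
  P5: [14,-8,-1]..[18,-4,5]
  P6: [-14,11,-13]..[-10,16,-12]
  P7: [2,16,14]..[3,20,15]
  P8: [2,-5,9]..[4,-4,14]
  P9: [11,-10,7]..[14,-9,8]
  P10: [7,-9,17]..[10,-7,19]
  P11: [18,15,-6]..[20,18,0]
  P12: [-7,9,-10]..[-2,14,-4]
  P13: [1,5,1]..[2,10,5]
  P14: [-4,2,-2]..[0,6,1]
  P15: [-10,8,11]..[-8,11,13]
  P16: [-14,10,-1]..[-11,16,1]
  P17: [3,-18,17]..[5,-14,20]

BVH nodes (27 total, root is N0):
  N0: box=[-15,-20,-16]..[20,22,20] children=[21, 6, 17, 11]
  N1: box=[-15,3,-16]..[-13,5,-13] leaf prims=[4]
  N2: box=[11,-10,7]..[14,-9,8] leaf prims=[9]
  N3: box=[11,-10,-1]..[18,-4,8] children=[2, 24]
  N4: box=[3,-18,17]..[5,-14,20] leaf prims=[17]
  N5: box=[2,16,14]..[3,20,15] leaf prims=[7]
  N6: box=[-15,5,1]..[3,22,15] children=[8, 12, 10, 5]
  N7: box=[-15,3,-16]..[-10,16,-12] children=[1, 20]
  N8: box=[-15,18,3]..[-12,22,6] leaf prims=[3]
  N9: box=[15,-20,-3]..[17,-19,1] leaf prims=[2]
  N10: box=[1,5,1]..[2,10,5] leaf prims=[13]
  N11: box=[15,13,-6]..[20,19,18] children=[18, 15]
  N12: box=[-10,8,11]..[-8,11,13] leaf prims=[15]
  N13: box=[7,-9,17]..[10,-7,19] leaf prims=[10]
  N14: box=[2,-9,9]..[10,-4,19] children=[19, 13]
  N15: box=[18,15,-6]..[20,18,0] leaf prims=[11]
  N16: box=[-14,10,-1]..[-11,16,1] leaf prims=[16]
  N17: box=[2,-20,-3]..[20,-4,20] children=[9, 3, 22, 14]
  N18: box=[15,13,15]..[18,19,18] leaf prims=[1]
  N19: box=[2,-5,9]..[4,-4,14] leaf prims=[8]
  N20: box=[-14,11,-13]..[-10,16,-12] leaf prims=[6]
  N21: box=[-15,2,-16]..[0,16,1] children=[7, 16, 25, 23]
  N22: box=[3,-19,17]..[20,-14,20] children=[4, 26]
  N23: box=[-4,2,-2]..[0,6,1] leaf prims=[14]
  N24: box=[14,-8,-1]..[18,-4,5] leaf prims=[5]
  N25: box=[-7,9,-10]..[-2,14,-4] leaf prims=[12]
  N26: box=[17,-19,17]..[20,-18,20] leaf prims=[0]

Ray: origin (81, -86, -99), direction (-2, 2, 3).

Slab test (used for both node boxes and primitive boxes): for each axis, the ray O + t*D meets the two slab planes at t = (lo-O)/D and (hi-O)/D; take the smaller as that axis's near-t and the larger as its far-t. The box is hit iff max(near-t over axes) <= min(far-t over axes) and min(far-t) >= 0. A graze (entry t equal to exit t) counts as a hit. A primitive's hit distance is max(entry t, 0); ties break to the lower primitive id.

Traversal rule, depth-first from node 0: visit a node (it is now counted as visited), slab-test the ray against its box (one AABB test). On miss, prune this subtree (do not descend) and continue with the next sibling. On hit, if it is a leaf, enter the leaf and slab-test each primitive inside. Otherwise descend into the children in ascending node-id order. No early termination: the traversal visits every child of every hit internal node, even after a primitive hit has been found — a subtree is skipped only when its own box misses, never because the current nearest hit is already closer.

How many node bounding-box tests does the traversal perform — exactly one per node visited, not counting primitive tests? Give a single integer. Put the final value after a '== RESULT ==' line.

Traverse from the root:
N0 x:[61/2,48] y:[33,54] z:[83/3,119/3] -> hit [33,119/3], descend [6, 11, 17, 21]
  N6 x:[39,48] y:[91/2,54] z:[100/3,38] -> miss, prune
  N11 x:[61/2,33] y:[99/2,105/2] z:[31,39] -> miss, prune
  N17 x:[61/2,79/2] y:[33,41] z:[32,119/3] -> hit [33,79/2], descend [3, 9, 14, 22]
    N3 x:[63/2,35] y:[38,41] z:[98/3,107/3] -> miss, prune
    N9 x:[32,33] y:[33,67/2] z:[32,100/3] -> hit [33,33] leaf, test {P2@t=33}
    N14 x:[71/2,79/2] y:[77/2,41] z:[36,118/3] -> hit [77/2,118/3], descend [13, 19]
      N13 x:[71/2,37] y:[77/2,79/2] z:[116/3,118/3] -> miss, prune
      N19 x:[77/2,79/2] y:[81/2,41] z:[36,113/3] -> miss, prune
    N22 x:[61/2,39] y:[67/2,36] z:[116/3,119/3] -> miss, prune
  N21 x:[81/2,48] y:[44,51] z:[83/3,100/3] -> miss, prune

order=[0, 6, 11, 17, 3, 9, 14, 13, 19, 22, 21]  |boxes|=11  |leaves|=1  hit=P2

== RESULT ==
11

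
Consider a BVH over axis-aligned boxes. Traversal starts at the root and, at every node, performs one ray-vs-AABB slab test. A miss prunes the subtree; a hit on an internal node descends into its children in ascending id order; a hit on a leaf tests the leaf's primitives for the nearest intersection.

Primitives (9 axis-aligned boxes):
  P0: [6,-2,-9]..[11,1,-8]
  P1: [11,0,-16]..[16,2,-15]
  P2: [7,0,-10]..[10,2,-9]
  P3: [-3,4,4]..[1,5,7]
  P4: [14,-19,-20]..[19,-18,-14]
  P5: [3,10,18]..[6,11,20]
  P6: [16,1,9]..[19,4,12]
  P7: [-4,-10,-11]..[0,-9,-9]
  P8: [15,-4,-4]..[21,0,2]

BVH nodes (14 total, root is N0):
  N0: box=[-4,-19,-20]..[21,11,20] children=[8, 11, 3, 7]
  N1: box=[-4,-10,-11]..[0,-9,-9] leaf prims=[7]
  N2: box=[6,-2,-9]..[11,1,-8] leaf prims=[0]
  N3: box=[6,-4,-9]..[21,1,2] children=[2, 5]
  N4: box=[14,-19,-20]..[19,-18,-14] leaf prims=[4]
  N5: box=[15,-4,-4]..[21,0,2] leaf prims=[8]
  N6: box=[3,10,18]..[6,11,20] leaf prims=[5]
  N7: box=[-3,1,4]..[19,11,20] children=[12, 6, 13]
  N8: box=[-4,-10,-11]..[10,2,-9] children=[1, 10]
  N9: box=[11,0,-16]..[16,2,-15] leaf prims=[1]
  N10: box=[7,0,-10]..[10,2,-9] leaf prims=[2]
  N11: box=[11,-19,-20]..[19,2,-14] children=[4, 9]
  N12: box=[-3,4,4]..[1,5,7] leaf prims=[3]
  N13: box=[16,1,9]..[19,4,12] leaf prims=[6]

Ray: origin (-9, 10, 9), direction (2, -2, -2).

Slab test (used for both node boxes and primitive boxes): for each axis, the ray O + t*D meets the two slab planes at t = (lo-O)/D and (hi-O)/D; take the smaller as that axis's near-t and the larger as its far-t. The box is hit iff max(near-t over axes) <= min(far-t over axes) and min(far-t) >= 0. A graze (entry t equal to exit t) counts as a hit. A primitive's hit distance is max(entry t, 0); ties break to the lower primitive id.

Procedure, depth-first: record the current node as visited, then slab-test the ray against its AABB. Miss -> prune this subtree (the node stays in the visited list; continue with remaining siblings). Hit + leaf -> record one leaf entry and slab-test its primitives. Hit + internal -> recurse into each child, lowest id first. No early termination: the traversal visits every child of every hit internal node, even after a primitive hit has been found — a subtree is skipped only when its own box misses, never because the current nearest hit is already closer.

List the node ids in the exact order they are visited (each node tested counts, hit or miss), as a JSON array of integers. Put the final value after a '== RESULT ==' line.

Walk:
N0 x:[5/2,15] y:[-1/2,29/2] z:[-11/2,29/2] -> hit [5/2,29/2], descend [3, 7, 8, 11]
  N3 x:[15/2,15] y:[9/2,7] z:[7/2,9] -> miss, prune
  N7 x:[3,14] y:[-1/2,9/2] z:[-11/2,5/2] -> miss, prune
  N8 x:[5/2,19/2] y:[4,10] z:[9,10] -> hit [9,19/2], descend [1, 10]
    N1 x:[5/2,9/2] y:[19/2,10] z:[9,10] -> miss, prune
    N10 x:[8,19/2] y:[4,5] z:[9,19/2] -> miss, prune
  N11 x:[10,14] y:[4,29/2] z:[23/2,29/2] -> hit [23/2,14], descend [4, 9]
    N4 x:[23/2,14] y:[14,29/2] z:[23/2,29/2] -> hit [14,14] leaf, test {P4@t=14}
    N9 x:[10,25/2] y:[4,5] z:[12,25/2] -> miss, prune

Summary -> nodes [0, 3, 7, 8, 1, 10, 11, 4, 9]; box-tests=9; leaf-entries=1; first=P4

== RESULT ==
[0, 3, 7, 8, 1, 10, 11, 4, 9]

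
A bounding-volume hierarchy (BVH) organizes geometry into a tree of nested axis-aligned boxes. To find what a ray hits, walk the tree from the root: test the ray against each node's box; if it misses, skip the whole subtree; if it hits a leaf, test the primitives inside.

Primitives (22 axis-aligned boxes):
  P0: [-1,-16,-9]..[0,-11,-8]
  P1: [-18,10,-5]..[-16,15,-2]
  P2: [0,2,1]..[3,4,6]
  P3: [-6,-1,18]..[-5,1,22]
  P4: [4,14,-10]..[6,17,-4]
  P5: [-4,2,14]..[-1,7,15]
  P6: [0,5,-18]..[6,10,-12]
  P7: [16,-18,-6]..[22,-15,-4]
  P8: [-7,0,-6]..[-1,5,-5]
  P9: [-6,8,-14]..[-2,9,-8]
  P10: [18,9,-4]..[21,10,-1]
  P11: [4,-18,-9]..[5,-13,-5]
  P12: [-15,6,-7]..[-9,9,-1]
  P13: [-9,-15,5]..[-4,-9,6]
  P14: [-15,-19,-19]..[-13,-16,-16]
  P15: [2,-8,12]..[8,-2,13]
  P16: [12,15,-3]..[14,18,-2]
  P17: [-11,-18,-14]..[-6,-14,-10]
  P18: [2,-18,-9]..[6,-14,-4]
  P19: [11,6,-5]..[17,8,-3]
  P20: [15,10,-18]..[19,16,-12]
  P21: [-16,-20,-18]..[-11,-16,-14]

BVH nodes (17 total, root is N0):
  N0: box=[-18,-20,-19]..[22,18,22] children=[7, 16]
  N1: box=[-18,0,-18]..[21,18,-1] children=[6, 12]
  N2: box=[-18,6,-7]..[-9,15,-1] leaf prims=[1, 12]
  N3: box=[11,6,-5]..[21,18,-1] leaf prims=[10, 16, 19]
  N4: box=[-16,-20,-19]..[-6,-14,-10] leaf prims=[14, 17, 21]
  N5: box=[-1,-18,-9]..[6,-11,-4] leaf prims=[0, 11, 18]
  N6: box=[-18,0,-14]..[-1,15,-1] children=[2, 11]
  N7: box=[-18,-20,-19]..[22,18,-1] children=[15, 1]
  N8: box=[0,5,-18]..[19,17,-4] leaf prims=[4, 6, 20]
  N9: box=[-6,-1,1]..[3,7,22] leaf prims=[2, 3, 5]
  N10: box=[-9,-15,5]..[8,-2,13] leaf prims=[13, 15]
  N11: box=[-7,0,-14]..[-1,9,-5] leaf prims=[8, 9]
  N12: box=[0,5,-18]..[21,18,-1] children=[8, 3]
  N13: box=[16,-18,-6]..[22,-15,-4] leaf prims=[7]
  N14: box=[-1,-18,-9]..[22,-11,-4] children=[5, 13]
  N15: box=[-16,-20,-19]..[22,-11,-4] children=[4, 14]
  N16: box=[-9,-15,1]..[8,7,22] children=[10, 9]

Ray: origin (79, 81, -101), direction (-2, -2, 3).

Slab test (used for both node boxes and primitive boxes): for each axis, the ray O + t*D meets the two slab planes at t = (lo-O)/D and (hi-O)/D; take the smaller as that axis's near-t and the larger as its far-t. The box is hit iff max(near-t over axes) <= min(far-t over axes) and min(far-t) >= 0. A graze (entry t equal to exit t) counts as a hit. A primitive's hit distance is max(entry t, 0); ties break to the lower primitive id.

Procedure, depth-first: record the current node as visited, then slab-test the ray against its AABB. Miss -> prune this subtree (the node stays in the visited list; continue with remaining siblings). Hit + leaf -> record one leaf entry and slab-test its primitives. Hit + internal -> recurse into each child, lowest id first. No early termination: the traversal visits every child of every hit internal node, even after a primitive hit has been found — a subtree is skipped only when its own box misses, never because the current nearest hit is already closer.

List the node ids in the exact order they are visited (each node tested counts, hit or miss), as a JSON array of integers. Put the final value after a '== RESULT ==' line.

Traverse from the root:
N0 x:[57/2,97/2] y:[63/2,101/2] z:[82/3,41] -> hit [63/2,41], descend [7, 16]
  N7 x:[57/2,97/2] y:[63/2,101/2] z:[82/3,100/3] -> hit [63/2,100/3], descend [1, 15]
    N1 x:[29,97/2] y:[63/2,81/2] z:[83/3,100/3] -> hit [63/2,100/3], descend [6, 12]
      N6 x:[40,97/2] y:[33,81/2] z:[29,100/3] -> miss, prune
      N12 x:[29,79/2] y:[63/2,38] z:[83/3,100/3] -> hit [63/2,100/3], descend [3, 8]
        N3 x:[29,34] y:[63/2,75/2] z:[32,100/3] -> hit [32,100/3] leaf, test {P10(miss), P16@t=98/3, P19(miss)}
        N8 x:[30,79/2] y:[32,38] z:[83/3,97/3] -> hit [32,97/3] leaf, test {P4(miss), P6(miss), P20(miss)}
    N15 x:[57/2,95/2] y:[46,101/2] z:[82/3,97/3] -> miss, prune
  N16 x:[71/2,44] y:[37,48] z:[34,41] -> hit [37,41], descend [9, 10]
    N9 x:[38,85/2] y:[37,41] z:[34,41] -> hit [38,41] leaf, test {P2(miss), P3(miss), P5(miss)}
    N10 x:[71/2,44] y:[83/2,48] z:[106/3,38] -> miss, prune

order=[0, 7, 1, 6, 12, 3, 8, 15, 16, 9, 10]  |boxes|=11  |leaves|=3  hit=P16

== RESULT ==
[0, 7, 1, 6, 12, 3, 8, 15, 16, 9, 10]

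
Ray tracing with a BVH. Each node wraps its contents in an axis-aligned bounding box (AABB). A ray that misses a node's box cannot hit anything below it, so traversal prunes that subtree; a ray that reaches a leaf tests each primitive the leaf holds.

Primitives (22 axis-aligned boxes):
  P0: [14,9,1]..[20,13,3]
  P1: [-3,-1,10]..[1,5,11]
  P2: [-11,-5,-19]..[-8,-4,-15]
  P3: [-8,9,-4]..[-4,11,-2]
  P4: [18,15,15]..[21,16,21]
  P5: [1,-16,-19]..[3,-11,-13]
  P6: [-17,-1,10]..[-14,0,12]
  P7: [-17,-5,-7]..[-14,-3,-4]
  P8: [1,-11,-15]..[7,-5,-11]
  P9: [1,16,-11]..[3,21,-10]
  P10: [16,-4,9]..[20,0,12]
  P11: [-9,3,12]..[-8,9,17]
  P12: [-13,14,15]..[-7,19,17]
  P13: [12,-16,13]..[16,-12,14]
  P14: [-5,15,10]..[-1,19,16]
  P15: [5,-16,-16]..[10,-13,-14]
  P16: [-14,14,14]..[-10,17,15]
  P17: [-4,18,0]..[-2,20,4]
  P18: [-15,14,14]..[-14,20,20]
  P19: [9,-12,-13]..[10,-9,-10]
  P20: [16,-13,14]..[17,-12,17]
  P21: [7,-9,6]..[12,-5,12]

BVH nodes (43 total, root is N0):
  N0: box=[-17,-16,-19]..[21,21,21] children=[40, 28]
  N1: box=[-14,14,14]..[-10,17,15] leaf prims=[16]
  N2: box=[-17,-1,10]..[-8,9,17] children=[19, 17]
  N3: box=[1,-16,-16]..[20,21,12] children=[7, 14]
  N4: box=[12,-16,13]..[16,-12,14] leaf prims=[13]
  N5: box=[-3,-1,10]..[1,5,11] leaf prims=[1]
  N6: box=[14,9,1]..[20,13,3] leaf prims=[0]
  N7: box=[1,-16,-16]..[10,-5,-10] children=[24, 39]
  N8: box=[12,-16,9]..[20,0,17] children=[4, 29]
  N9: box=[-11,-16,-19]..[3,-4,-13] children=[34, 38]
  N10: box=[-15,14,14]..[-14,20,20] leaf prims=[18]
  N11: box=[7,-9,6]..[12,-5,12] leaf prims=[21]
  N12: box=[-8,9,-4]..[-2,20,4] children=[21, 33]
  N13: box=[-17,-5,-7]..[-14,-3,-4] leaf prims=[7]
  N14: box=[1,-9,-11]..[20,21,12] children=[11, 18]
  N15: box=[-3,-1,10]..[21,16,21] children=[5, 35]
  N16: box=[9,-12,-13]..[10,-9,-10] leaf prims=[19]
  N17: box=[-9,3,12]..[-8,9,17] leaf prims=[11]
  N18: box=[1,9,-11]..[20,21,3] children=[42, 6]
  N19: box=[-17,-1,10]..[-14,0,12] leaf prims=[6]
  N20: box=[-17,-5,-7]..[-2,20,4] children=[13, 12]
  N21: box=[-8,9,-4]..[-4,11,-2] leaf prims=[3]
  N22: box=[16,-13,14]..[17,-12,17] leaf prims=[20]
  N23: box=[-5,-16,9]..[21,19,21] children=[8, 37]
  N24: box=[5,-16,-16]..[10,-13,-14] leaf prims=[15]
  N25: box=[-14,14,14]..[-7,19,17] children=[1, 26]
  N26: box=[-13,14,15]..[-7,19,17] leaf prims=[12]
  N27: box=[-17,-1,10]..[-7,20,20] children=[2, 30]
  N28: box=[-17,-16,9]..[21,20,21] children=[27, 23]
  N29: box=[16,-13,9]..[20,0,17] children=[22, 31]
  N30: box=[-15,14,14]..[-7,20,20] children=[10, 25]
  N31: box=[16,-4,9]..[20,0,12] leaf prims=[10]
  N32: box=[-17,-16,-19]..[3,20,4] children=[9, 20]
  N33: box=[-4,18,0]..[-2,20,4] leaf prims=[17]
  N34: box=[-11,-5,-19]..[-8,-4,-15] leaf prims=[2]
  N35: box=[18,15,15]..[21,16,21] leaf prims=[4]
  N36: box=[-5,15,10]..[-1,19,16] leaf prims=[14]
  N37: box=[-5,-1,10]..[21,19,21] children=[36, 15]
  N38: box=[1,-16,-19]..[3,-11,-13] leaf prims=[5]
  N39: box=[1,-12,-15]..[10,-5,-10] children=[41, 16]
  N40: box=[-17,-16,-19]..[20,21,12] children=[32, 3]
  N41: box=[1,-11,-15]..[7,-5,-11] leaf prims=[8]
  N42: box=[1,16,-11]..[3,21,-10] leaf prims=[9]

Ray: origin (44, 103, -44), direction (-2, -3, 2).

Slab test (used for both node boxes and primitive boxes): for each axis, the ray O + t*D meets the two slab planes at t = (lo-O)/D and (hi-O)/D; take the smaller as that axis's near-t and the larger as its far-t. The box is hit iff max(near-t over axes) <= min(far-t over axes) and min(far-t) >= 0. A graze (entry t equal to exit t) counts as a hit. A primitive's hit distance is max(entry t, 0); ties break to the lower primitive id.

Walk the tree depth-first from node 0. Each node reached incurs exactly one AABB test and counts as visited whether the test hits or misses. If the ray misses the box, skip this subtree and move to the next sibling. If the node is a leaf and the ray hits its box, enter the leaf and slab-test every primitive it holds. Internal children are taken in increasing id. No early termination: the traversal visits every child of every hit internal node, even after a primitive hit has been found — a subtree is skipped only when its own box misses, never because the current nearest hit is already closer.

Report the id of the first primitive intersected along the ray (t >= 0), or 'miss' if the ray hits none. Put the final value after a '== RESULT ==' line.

Walk:
N0 x:[23/2,61/2] y:[82/3,119/3] z:[25/2,65/2] -> hit [82/3,61/2], descend [28, 40]
  N28 x:[23/2,61/2] y:[83/3,119/3] z:[53/2,65/2] -> hit [83/3,61/2], descend [23, 27]
    N23 x:[23/2,49/2] y:[28,119/3] z:[53/2,65/2] -> miss, prune
    N27 x:[51/2,61/2] y:[83/3,104/3] z:[27,32] -> hit [83/3,61/2], descend [2, 30]
      N2 x:[26,61/2] y:[94/3,104/3] z:[27,61/2] -> miss, prune
      N30 x:[51/2,59/2] y:[83/3,89/3] z:[29,32] -> hit [29,59/2], descend [10, 25]
        N10 x:[29,59/2] y:[83/3,89/3] z:[29,32] -> hit [29,59/2] leaf, test {P18@t=29}
        N25 x:[51/2,29] y:[28,89/3] z:[29,61/2] -> hit [29,29], descend [1, 26]
          N1 x:[27,29] y:[86/3,89/3] z:[29,59/2] -> hit [29,29] leaf, test {P16@t=29}
          N26 x:[51/2,57/2] y:[28,89/3] z:[59/2,61/2] -> miss, prune
  N40 x:[12,61/2] y:[82/3,119/3] z:[25/2,28] -> hit [82/3,28], descend [3, 32]
    N3 x:[12,43/2] y:[82/3,119/3] z:[14,28] -> miss, prune
    N32 x:[41/2,61/2] y:[83/3,119/3] z:[25/2,24] -> miss, prune

13 AABB tests over nodes [0, 28, 23, 27, 2, 30, 10, 25, 1, 26, 40, 3, 32]; 2 leaves entered; closest P16.

== RESULT ==
16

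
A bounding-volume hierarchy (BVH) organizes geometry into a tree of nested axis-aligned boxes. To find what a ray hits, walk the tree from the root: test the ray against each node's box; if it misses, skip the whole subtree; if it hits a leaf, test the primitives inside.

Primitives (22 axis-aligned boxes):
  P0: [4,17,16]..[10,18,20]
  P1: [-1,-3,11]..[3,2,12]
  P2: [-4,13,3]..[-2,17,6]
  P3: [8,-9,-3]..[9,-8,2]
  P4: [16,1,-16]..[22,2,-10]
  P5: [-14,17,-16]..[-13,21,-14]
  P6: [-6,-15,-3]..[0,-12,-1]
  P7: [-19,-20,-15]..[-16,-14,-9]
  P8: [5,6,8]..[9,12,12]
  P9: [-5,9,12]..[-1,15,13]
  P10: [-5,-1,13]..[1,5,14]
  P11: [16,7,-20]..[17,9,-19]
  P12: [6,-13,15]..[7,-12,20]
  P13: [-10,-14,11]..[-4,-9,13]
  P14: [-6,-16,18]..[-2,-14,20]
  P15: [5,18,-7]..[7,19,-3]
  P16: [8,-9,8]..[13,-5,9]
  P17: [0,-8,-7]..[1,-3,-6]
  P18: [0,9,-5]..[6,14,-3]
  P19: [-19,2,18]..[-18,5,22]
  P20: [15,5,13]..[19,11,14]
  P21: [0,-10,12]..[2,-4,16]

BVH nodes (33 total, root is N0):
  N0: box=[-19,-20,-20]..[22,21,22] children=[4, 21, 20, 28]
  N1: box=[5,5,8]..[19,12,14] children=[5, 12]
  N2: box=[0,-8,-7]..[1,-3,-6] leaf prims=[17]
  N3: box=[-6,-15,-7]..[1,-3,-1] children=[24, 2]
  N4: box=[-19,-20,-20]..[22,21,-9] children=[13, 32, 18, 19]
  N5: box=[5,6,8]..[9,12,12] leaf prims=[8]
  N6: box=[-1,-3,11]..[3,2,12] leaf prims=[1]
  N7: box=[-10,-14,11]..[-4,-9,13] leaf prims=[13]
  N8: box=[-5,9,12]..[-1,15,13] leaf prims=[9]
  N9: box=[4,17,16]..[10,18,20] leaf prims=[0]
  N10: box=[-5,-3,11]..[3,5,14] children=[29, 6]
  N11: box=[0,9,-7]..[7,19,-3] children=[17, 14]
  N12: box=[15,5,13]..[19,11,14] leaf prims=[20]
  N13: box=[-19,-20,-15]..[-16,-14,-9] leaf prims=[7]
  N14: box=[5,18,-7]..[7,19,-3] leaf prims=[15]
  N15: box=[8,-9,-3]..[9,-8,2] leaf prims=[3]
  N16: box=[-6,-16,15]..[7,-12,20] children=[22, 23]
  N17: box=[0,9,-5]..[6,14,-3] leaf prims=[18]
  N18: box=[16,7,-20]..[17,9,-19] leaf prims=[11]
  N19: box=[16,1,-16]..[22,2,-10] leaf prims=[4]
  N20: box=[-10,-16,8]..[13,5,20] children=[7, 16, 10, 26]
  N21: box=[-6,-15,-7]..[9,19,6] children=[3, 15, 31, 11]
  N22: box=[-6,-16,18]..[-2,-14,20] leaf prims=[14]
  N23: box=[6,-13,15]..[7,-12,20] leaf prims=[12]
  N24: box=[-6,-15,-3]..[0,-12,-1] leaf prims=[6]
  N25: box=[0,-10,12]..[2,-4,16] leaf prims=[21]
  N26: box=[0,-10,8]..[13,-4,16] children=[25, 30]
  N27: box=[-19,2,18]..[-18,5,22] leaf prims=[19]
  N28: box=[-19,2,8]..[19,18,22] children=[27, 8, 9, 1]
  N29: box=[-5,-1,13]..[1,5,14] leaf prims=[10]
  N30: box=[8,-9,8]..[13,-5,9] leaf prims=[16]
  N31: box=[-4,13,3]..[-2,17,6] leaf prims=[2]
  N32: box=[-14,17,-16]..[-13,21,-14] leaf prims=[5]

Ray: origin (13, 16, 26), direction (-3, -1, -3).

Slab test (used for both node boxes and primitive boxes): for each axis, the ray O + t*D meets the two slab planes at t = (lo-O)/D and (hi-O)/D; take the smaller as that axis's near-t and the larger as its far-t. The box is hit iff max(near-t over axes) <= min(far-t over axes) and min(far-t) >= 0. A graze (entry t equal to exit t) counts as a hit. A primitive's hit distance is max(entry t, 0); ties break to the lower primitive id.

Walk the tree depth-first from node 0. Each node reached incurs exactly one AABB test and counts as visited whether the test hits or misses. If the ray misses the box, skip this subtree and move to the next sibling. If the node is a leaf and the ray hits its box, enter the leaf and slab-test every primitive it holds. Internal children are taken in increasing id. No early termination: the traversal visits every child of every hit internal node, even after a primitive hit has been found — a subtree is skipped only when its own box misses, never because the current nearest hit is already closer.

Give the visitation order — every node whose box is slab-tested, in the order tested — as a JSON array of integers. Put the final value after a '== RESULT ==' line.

Trace the traversal:
N0 x:[-3,32/3] y:[-5,36] z:[4/3,46/3] -> hit [4/3,32/3], descend [4, 20, 21, 28]
  N4 x:[-3,32/3] y:[-5,36] z:[35/3,46/3] -> miss, prune
  N20 x:[0,23/3] y:[11,32] z:[2,6] -> miss, prune
  N21 x:[4/3,19/3] y:[-3,31] z:[20/3,11] -> miss, prune
  N28 x:[-2,32/3] y:[-2,14] z:[4/3,6] -> hit [4/3,6], descend [1, 8, 9, 27]
    N1 x:[-2,8/3] y:[4,11] z:[4,6] -> miss, prune
    N8 x:[14/3,6] y:[1,7] z:[13/3,14/3] -> hit [14/3,14/3] leaf, test {P9@t=14/3}
    N9 x:[1,3] y:[-2,-1] z:[2,10/3] -> miss, prune
    N27 x:[31/3,32/3] y:[11,14] z:[4/3,8/3] -> miss, prune

9 AABB tests over nodes [0, 4, 20, 21, 28, 1, 8, 9, 27]; 1 leaf entered; closest P9.

== RESULT ==
[0, 4, 20, 21, 28, 1, 8, 9, 27]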